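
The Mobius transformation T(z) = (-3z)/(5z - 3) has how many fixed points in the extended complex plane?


Step 1: Fixed points satisfy T(z) = z
Step 2: 5z^2 = 0
Step 3: Discriminant = 0^2 - 4*5*0 = 0
Step 4: Number of fixed points = 1

1


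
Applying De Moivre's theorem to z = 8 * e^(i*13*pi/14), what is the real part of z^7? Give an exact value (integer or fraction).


Step 1: By De Moivre's theorem, z^7 = 8^7 * e^(i*7*13*pi/14) = 2097152 * (cos(13*pi/2) + i*sin(13*pi/2))
Step 2: |z|^7 = 8^7 = 2097152
Step 3: Reduce the angle mod 2*pi: 13*pi/2 - 6*pi = pi/2
Step 4: cos(pi/2) = 0
Step 5: Re(z^7) = 2097152 * 0 = 0

0


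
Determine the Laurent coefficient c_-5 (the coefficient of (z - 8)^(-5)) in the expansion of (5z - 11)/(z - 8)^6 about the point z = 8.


Step 1: Write the numerator in powers of (z - 8): 5z - 11 = 5(z - 8) + (5*8 - 11) = 5(z - 8) + 29
Step 2: Divide by (z - 8)^6: f(z) = 29(z - 8)^(-6) + 5(z - 8)^(-5)
Step 3: This finite sum is the Laurent series of f about z = 8.
Step 4: Coefficient of (z - 8)^(-5) = coefficient of (z - 8) in the re-centred numerator = 5

5


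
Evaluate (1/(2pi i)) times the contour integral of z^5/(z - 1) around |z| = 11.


Step 1: f(z) = z^5, a = 1 is inside |z| = 11
Step 2: By Cauchy integral formula: (1/(2pi*i)) * integral = f(a)
Step 3: f(1) = 1^5 = 1

1


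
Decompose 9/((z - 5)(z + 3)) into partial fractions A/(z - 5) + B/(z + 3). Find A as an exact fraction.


Step 1: Multiply both sides by (z - 5) and set z = 5
Step 2: A = 9 / (5 + 3)
Step 3: A = 9 / 8
Step 4: A = 9/8

9/8


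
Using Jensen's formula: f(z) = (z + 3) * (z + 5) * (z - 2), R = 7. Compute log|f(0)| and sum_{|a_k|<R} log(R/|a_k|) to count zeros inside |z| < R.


Jensen's formula: (1/2pi)*integral log|f(Re^it)|dt = log|f(0)| + sum_{|a_k|<R} log(R/|a_k|)
Step 1: f(0) = 3 * 5 * (-2) = -30
Step 2: log|f(0)| = log|-3| + log|-5| + log|2| = 3.4012
Step 3: Zeros inside |z| < 7: -3, -5, 2
Step 4: Jensen sum = log(7/3) + log(7/5) + log(7/2) = 2.4365
Step 5: n(R) = number of terms in the Jensen sum = count of zeros inside |z| < 7 = 3

3


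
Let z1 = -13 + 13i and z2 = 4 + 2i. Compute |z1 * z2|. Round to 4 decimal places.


Step 1: |z1| = sqrt((-13)^2 + 13^2) = sqrt(338)
Step 2: |z2| = sqrt(4^2 + 2^2) = sqrt(20)
Step 3: |z1*z2| = |z1|*|z2| = sqrt(338) * sqrt(20) = sqrt(338 * 20) = sqrt(6760)
Step 4: = 82.2192

82.2192


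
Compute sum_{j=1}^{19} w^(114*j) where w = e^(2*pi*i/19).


Step 1: The sum sum_{j=1}^{n} w^(k*j) equals n if n | k, else 0.
Step 2: Here n = 19, k = 114
Step 3: Does n divide k? 19 | 114 -> True
Step 4: Sum = 19

19


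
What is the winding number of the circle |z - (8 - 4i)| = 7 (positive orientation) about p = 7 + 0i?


Step 1: Center c = (8, -4), radius = 7
Step 2: |p - c|^2 = (-1)^2 + 4^2 = 17
Step 3: r^2 = 49
Step 4: |p-c| < r so winding number = 1

1


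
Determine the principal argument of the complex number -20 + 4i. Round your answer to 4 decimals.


Step 1: z = -20 + 4i
Step 2: arg(z) = atan2(4, -20)
Step 3: arg(z) = 2.9442

2.9442


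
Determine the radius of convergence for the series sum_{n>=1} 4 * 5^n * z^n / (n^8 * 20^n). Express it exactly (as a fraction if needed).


Step 1: General term a_n = 4 * 5^n / (n^8 * 20^n)
Step 2: By the root test, |a_n|^(1/n) = 4^(1/n) * 5 / (n^(8/n) * 20) -> 5/20 as n -> infinity (since 4^(1/n) -> 1 and n^(8/n) -> 1)
Step 3: R = 1/lim|a_n|^(1/n) = 20/5 = 4

4


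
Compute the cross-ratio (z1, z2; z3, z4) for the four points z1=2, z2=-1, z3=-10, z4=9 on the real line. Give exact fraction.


Step 1: (z1-z3)(z2-z4) = 12 * (-10) = -120
Step 2: (z1-z4)(z2-z3) = (-7) * 9 = -63
Step 3: Cross-ratio = 120/63 = 40/21

40/21


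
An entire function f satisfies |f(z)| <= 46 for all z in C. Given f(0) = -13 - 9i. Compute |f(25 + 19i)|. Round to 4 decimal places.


Step 1: By Liouville's theorem, a bounded entire function is constant.
Step 2: f(z) = f(0) = -13 - 9i for all z.
Step 3: |f(w)| = |-13 - 9i| = sqrt(169 + 81)
Step 4: = 15.8114

15.8114


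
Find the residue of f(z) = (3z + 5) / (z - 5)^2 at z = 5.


Step 1: Pole of order 2 at z = 5
Step 2: Res = lim d/dz [(z - 5)^2 * f(z)] as z -> 5
Step 3: (z - 5)^2 * f(z) = 3z + 5
Step 4: d/dz[3z + 5] = 3

3


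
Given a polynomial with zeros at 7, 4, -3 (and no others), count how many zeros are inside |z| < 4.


Step 1: Check each root:
  z = 7: |7| = 7 >= 4
  z = 4: |4| = 4 >= 4
  z = -3: |-3| = 3 < 4
Step 2: Count = 1

1


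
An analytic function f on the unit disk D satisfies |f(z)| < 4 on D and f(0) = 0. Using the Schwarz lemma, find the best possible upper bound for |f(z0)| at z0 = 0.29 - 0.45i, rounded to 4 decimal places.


Step 1: g = f/4 maps D -> D with g(0) = 0, so by the Schwarz lemma |g(z)| <= |z|, i.e. |f(z)| <= 4|z|; this is sharp (f(z) = 4z).
Step 2: |z0|^2 = 0.29^2 + (-0.45)^2 = 0.2866
Step 3: |z0| = sqrt(0.2866) = 0.53535
Step 4: Best bound = 4 * |z0| = 4 * 0.53535 = 2.1414

2.1414


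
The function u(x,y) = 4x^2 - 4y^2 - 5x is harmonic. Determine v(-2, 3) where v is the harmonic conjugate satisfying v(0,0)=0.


Step 1: v_x = -u_y = 8y + 0
Step 2: v_y = u_x = 8x - 5
Step 3: v = 8xy - 5y + C
Step 4: v(0,0) = 0 => C = 0
Step 5: v(-2, 3) = -63

-63


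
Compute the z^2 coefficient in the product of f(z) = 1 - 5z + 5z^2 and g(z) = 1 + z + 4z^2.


Step 1: z^2 term in f*g comes from: (1)*(4z^2) + (-5z)*(z) + (5z^2)*(1)
Step 2: = 4 - 5 + 5
Step 3: = 4

4


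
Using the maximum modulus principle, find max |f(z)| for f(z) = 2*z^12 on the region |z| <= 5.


Step 1: On |z| = 5, |f(z)| = 2 * |z|^12 = 2 * 5^12
Step 2: By maximum modulus principle, maximum is on boundary.
Step 3: Maximum = 2 * 244140625 = 488281250

488281250


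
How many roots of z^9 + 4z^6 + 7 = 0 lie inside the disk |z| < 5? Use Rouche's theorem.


Step 1: On |z| = 5 the three terms have sizes |z^9| = 5^9 = 1953125, |4z^6| = 4*5^6 = 62500, |7| = 7
Step 2: The dominant term is g(z) = z^9; let h(z) = 4z^6 + 7 so f = g + h
Step 3: On |z| = 5: |g| = 1953125 and |h| <= 62500 + 7 = 62507
Step 4: Since 1953125 > 62507, |h| < |g| on |z| = 5, so by Rouche f has the same number of zeros as g inside |z| < 5
Step 5: g(z) = z^9 has 9 zeros (all at the origin) inside |z| < 5. Answer = 9

9


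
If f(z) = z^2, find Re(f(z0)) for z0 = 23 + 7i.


Step 1: z0 = 23 + 7i
Step 2: z0^2 = 23^2 - 7^2 + 322i
Step 3: real part = 529 - 49 = 480

480


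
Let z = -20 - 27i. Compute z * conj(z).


Step 1: conj(z) = -20 + 27i
Step 2: z * conj(z) = (-20)^2 + (-27)^2
Step 3: = 400 + 729 = 1129

1129


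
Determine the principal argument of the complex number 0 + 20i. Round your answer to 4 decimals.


Step 1: z = 0 + 20i
Step 2: arg(z) = atan2(20, 0)
Step 3: arg(z) = 1.5708

1.5708


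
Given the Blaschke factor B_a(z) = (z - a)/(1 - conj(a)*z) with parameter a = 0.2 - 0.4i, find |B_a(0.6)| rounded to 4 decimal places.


Step 1: Numerator z0 - a = 0.6 - (0.2 - 0.4i) = 0.4 + 0.4i
Step 2: Denominator 1 - conj(a)*z0 = 1 - (0.2 + 0.4i)*0.6 = 0.88 - 0.24i
Step 3: |z0 - a|^2 = 0.4^2 + 0.4^2 = 0.32; |1 - conj(a)*z0|^2 = 0.88^2 + (-0.24)^2 = 0.832
Step 4: |B_a(0.6)| = sqrt(0.32 / 0.832) = sqrt(0.384615)
Step 5: = 0.6202

0.6202


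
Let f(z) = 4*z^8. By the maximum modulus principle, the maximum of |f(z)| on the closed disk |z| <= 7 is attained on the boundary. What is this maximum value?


Step 1: On |z| = 7, |f(z)| = 4 * |z|^8 = 4 * 7^8
Step 2: By maximum modulus principle, maximum is on boundary.
Step 3: Maximum = 4 * 5764801 = 23059204

23059204


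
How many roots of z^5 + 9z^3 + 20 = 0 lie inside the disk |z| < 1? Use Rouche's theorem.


Step 1: On |z| = 1 the three terms have sizes |z^5| = 1^5 = 1, |9z^3| = 9*1^3 = 9, |20| = 20
Step 2: The dominant term is g(z) = 20; let h(z) = z^5 + 9z^3 so f = g + h
Step 3: On |z| = 1: |g| = 20 and |h| <= 1 + 9 = 10
Step 4: Since 20 > 10, |h| < |g| on |z| = 1, so by Rouche f has the same number of zeros as g inside |z| < 1
Step 5: g(z) = 20 is a nonzero constant with no zeros inside |z| < 1. Answer = 0

0


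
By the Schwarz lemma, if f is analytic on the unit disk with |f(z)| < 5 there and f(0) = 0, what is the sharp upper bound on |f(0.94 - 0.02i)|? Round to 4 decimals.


Step 1: g = f/5 maps D -> D with g(0) = 0, so by the Schwarz lemma |g(z)| <= |z|, i.e. |f(z)| <= 5|z|; this is sharp (f(z) = 5z).
Step 2: |z0|^2 = 0.94^2 + (-0.02)^2 = 0.884
Step 3: |z0| = sqrt(0.884) = 0.940213
Step 4: Best bound = 5 * |z0| = 5 * 0.940213 = 4.7011

4.7011


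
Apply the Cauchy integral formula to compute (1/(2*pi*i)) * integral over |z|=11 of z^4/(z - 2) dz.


Step 1: f(z) = z^4, a = 2 is inside |z| = 11
Step 2: By Cauchy integral formula: (1/(2pi*i)) * integral = f(a)
Step 3: f(2) = 2^4 = 16

16


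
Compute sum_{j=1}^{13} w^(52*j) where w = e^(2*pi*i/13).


Step 1: The sum sum_{j=1}^{n} w^(k*j) equals n if n | k, else 0.
Step 2: Here n = 13, k = 52
Step 3: Does n divide k? 13 | 52 -> True
Step 4: Sum = 13

13


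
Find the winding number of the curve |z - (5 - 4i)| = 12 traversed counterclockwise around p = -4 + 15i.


Step 1: Center c = (5, -4), radius = 12
Step 2: |p - c|^2 = (-9)^2 + 19^2 = 442
Step 3: r^2 = 144
Step 4: |p-c| > r so winding number = 0

0


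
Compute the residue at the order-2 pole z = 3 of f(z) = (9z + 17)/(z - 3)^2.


Step 1: Pole of order 2 at z = 3
Step 2: Res = lim d/dz [(z - 3)^2 * f(z)] as z -> 3
Step 3: (z - 3)^2 * f(z) = 9z + 17
Step 4: d/dz[9z + 17] = 9

9


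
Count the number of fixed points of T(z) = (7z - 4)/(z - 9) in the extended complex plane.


Step 1: Fixed points satisfy T(z) = z
Step 2: z^2 - 16z + 4 = 0
Step 3: Discriminant = (-16)^2 - 4*1*4 = 240
Step 4: Number of fixed points = 2

2


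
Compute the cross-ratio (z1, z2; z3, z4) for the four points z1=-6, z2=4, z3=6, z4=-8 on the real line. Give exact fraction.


Step 1: (z1-z3)(z2-z4) = (-12) * 12 = -144
Step 2: (z1-z4)(z2-z3) = 2 * (-2) = -4
Step 3: Cross-ratio = 144/4 = 36

36


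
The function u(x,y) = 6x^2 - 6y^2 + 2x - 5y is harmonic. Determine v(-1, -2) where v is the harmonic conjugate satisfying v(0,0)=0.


Step 1: v_x = -u_y = 12y + 5
Step 2: v_y = u_x = 12x + 2
Step 3: v = 12xy + 5x + 2y + C
Step 4: v(0,0) = 0 => C = 0
Step 5: v(-1, -2) = 15

15


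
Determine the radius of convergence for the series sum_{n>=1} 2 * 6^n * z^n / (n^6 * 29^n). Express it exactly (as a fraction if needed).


Step 1: General term a_n = 2 * 6^n / (n^6 * 29^n)
Step 2: By the root test, |a_n|^(1/n) = 2^(1/n) * 6 / (n^(6/n) * 29) -> 6/29 as n -> infinity (since 2^(1/n) -> 1 and n^(6/n) -> 1)
Step 3: R = 1/lim|a_n|^(1/n) = 29/6

29/6


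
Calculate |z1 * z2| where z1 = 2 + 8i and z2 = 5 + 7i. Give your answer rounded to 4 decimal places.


Step 1: |z1| = sqrt(2^2 + 8^2) = sqrt(68)
Step 2: |z2| = sqrt(5^2 + 7^2) = sqrt(74)
Step 3: |z1*z2| = |z1|*|z2| = sqrt(68) * sqrt(74) = sqrt(68 * 74) = sqrt(5032)
Step 4: = 70.9366

70.9366


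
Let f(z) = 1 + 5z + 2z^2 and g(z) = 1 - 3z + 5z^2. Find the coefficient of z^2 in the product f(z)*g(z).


Step 1: z^2 term in f*g comes from: (1)*(5z^2) + (5z)*(-3z) + (2z^2)*(1)
Step 2: = 5 - 15 + 2
Step 3: = -8

-8


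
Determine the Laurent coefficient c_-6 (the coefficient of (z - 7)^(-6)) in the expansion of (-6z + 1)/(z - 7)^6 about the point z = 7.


Step 1: Write the numerator in powers of (z - 7): -6z + 1 = -6(z - 7) + (-6*7 + 1) = -6(z - 7) - 41
Step 2: Divide by (z - 7)^6: f(z) = -41(z - 7)^(-6) - 6(z - 7)^(-5)
Step 3: This finite sum is the Laurent series of f about z = 7.
Step 4: Coefficient of (z - 7)^(-6) = -6*7 + 1 = -41

-41


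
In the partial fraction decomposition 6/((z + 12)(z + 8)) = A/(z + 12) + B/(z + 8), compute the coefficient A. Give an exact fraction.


Step 1: Multiply both sides by (z + 12) and set z = -12
Step 2: A = 6 / (-12 + 8)
Step 3: A = 6 / (-4)
Step 4: A = -3/2

-3/2


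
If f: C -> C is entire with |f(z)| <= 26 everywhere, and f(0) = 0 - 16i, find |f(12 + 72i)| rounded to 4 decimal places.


Step 1: By Liouville's theorem, a bounded entire function is constant.
Step 2: f(z) = f(0) = 0 - 16i for all z.
Step 3: |f(w)| = |0 - 16i| = sqrt(0 + 256)
Step 4: = 16.0

16.0


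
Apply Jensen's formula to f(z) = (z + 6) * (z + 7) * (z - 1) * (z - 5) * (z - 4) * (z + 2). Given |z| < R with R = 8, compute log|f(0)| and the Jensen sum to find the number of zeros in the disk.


Jensen's formula: (1/2pi)*integral log|f(Re^it)|dt = log|f(0)| + sum_{|a_k|<R} log(R/|a_k|)
Step 1: f(0) = 6 * 7 * (-1) * (-5) * (-4) * 2 = -1680
Step 2: log|f(0)| = log|-6| + log|-7| + log|1| + log|5| + log|4| + log|-2| = 7.4265
Step 3: Zeros inside |z| < 8: -6, -7, 1, 5, 4, -2
Step 4: Jensen sum = log(8/6) + log(8/7) + log(8/1) + log(8/5) + log(8/4) + log(8/2) = 5.0501
Step 5: n(R) = number of terms in the Jensen sum = count of zeros inside |z| < 8 = 6

6


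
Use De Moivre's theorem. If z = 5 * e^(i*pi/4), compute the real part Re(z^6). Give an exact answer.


Step 1: By De Moivre's theorem, z^6 = 5^6 * e^(i*6*pi/4) = 15625 * (cos(3*pi/2) + i*sin(3*pi/2))
Step 2: |z|^6 = 5^6 = 15625
Step 3: The angle 3*pi/2 already lies in [0, 2*pi)
Step 4: cos(3*pi/2) = 0
Step 5: Re(z^6) = 15625 * 0 = 0

0


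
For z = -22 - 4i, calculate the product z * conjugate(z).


Step 1: conj(z) = -22 + 4i
Step 2: z * conj(z) = (-22)^2 + (-4)^2
Step 3: = 484 + 16 = 500

500


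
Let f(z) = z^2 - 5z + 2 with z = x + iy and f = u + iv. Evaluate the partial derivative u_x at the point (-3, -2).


Step 1: f(z) = (x+iy)^2 - 5(x+iy) + 2
Step 2: u = (x^2 - y^2) - 5x + 2
Step 3: u_x = 2x - 5
Step 4: At (-3, -2): u_x = -6 - 5 = -11

-11


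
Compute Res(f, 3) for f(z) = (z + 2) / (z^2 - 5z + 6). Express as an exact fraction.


Step 1: Q(z) = z^2 - 5z + 6 = (z - 3)(z - 2)
Step 2: Q'(z) = 2z - 5
Step 3: Q'(3) = 1, P(3) = 5
Step 4: Res = P(3)/Q'(3) = 5/1 = 5

5


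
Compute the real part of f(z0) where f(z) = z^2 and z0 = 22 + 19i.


Step 1: z0 = 22 + 19i
Step 2: z0^2 = 22^2 - 19^2 + 836i
Step 3: real part = 484 - 361 = 123

123


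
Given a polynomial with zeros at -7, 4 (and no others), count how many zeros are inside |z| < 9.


Step 1: Check each root:
  z = -7: |-7| = 7 < 9
  z = 4: |4| = 4 < 9
Step 2: Count = 2

2


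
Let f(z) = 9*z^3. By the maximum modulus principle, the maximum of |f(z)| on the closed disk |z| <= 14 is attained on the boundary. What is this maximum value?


Step 1: On |z| = 14, |f(z)| = 9 * |z|^3 = 9 * 14^3
Step 2: By maximum modulus principle, maximum is on boundary.
Step 3: Maximum = 9 * 2744 = 24696

24696


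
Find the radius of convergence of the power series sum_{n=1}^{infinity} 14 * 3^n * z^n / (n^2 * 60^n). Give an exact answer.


Step 1: General term a_n = 14 * 3^n / (n^2 * 60^n)
Step 2: By the root test, |a_n|^(1/n) = 14^(1/n) * 3 / (n^(2/n) * 60) -> 3/60 as n -> infinity (since 14^(1/n) -> 1 and n^(2/n) -> 1)
Step 3: R = 1/lim|a_n|^(1/n) = 60/3 = 20

20


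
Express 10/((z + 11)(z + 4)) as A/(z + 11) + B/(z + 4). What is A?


Step 1: Multiply both sides by (z + 11) and set z = -11
Step 2: A = 10 / (-11 + 4)
Step 3: A = 10 / (-7)
Step 4: A = -10/7

-10/7


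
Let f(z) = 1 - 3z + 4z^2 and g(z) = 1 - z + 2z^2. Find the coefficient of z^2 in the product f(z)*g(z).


Step 1: z^2 term in f*g comes from: (1)*(2z^2) + (-3z)*(-z) + (4z^2)*(1)
Step 2: = 2 + 3 + 4
Step 3: = 9

9


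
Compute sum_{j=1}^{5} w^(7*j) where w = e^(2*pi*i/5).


Step 1: The sum sum_{j=1}^{n} w^(k*j) equals n if n | k, else 0.
Step 2: Here n = 5, k = 7
Step 3: Does n divide k? 5 | 7 -> False
Step 4: Sum = 0

0


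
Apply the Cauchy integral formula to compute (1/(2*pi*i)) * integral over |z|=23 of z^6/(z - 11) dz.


Step 1: f(z) = z^6, a = 11 is inside |z| = 23
Step 2: By Cauchy integral formula: (1/(2pi*i)) * integral = f(a)
Step 3: f(11) = 11^6 = 1771561

1771561


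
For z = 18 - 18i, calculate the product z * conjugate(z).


Step 1: conj(z) = 18 + 18i
Step 2: z * conj(z) = 18^2 + (-18)^2
Step 3: = 324 + 324 = 648

648


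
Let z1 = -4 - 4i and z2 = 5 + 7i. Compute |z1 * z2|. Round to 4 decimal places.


Step 1: |z1| = sqrt((-4)^2 + (-4)^2) = sqrt(32)
Step 2: |z2| = sqrt(5^2 + 7^2) = sqrt(74)
Step 3: |z1*z2| = |z1|*|z2| = sqrt(32) * sqrt(74) = sqrt(32 * 74) = sqrt(2368)
Step 4: = 48.6621

48.6621


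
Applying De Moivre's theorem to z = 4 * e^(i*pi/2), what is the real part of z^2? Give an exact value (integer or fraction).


Step 1: By De Moivre's theorem, z^2 = 4^2 * e^(i*2*pi/2) = 16 * (cos(pi) + i*sin(pi))
Step 2: |z|^2 = 4^2 = 16
Step 3: The angle pi already lies in [0, 2*pi)
Step 4: cos(pi) = -1
Step 5: Re(z^2) = 16 * (-1) = -16

-16


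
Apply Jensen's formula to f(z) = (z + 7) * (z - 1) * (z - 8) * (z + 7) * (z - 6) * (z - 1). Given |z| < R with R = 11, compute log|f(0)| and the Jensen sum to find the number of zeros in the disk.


Jensen's formula: (1/2pi)*integral log|f(Re^it)|dt = log|f(0)| + sum_{|a_k|<R} log(R/|a_k|)
Step 1: f(0) = 7 * (-1) * (-8) * 7 * (-6) * (-1) = 2352
Step 2: log|f(0)| = log|-7| + log|1| + log|8| + log|-7| + log|6| + log|1| = 7.763
Step 3: Zeros inside |z| < 11: -7, 1, 8, -7, 6, 1
Step 4: Jensen sum = log(11/7) + log(11/1) + log(11/8) + log(11/7) + log(11/6) + log(11/1) = 6.6244
Step 5: n(R) = number of terms in the Jensen sum = count of zeros inside |z| < 11 = 6

6


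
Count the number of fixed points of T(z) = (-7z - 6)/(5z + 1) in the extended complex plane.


Step 1: Fixed points satisfy T(z) = z
Step 2: 5z^2 + 8z + 6 = 0
Step 3: Discriminant = 8^2 - 4*5*6 = -56
Step 4: Number of fixed points = 2

2


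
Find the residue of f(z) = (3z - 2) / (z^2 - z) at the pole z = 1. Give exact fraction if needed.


Step 1: Q(z) = z^2 - z = (z - 1)(z)
Step 2: Q'(z) = 2z - 1
Step 3: Q'(1) = 1, P(1) = 1
Step 4: Res = P(1)/Q'(1) = 1/1 = 1

1


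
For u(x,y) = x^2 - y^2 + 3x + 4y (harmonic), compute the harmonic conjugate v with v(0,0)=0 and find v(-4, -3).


Step 1: v_x = -u_y = 2y - 4
Step 2: v_y = u_x = 2x + 3
Step 3: v = 2xy - 4x + 3y + C
Step 4: v(0,0) = 0 => C = 0
Step 5: v(-4, -3) = 31

31


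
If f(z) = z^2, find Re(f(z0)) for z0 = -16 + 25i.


Step 1: z0 = -16 + 25i
Step 2: z0^2 = (-16)^2 - 25^2 - 800i
Step 3: real part = 256 - 625 = -369

-369


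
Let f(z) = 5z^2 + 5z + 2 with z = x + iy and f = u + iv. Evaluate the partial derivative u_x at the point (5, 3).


Step 1: f(z) = 5(x+iy)^2 + 5(x+iy) + 2
Step 2: u = 5(x^2 - y^2) + 5x + 2
Step 3: u_x = 10x + 5
Step 4: At (5, 3): u_x = 50 + 5 = 55

55


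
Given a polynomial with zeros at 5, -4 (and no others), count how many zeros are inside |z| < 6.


Step 1: Check each root:
  z = 5: |5| = 5 < 6
  z = -4: |-4| = 4 < 6
Step 2: Count = 2

2


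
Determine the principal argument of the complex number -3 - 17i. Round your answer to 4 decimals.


Step 1: z = -3 - 17i
Step 2: arg(z) = atan2(-17, -3)
Step 3: arg(z) = -1.7455

-1.7455


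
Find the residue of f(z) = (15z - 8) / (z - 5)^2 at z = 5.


Step 1: Pole of order 2 at z = 5
Step 2: Res = lim d/dz [(z - 5)^2 * f(z)] as z -> 5
Step 3: (z - 5)^2 * f(z) = 15z - 8
Step 4: d/dz[15z - 8] = 15

15


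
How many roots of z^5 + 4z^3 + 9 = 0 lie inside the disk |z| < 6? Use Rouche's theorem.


Step 1: On |z| = 6 the three terms have sizes |z^5| = 6^5 = 7776, |4z^3| = 4*6^3 = 864, |9| = 9
Step 2: The dominant term is g(z) = z^5; let h(z) = 4z^3 + 9 so f = g + h
Step 3: On |z| = 6: |g| = 7776 and |h| <= 864 + 9 = 873
Step 4: Since 7776 > 873, |h| < |g| on |z| = 6, so by Rouche f has the same number of zeros as g inside |z| < 6
Step 5: g(z) = z^5 has 5 zeros (all at the origin) inside |z| < 6. Answer = 5

5


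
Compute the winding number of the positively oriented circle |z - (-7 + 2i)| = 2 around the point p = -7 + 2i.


Step 1: Center c = (-7, 2), radius = 2
Step 2: |p - c|^2 = 0^2 + 0^2 = 0
Step 3: r^2 = 4
Step 4: |p-c| < r so winding number = 1

1


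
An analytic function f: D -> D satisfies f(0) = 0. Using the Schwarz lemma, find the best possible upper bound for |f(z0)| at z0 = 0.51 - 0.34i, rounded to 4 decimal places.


Step 1: Schwarz lemma: if f: D -> D is analytic with f(0) = 0, then |f(z)| <= |z| for all z in D, and this is sharp (f(z) = z).
Step 2: |z0|^2 = 0.51^2 + (-0.34)^2 = 0.3757
Step 3: |z0| = sqrt(0.3757) = 0.612944
Step 4: Best bound = |z0| = 0.6129

0.6129


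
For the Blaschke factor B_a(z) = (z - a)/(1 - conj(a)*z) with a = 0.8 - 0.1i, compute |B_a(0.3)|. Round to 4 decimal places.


Step 1: Numerator z0 - a = 0.3 - (0.8 - 0.1i) = -0.5 + 0.1i
Step 2: Denominator 1 - conj(a)*z0 = 1 - (0.8 + 0.1i)*0.3 = 0.76 - 0.03i
Step 3: |z0 - a|^2 = (-0.5)^2 + 0.1^2 = 0.26; |1 - conj(a)*z0|^2 = 0.76^2 + (-0.03)^2 = 0.5785
Step 4: |B_a(0.3)| = sqrt(0.26 / 0.5785) = sqrt(0.449438)
Step 5: = 0.6704

0.6704


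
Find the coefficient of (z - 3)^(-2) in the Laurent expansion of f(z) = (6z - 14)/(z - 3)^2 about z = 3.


Step 1: Write the numerator in powers of (z - 3): 6z - 14 = 6(z - 3) + (6*3 - 14) = 6(z - 3) + 4
Step 2: Divide by (z - 3)^2: f(z) = 4(z - 3)^(-2) + 6(z - 3)^(-1)
Step 3: This finite sum is the Laurent series of f about z = 3.
Step 4: Coefficient of (z - 3)^(-2) = 6*3 - 14 = 4

4


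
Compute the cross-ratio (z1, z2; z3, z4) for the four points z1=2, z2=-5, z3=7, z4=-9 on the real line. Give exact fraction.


Step 1: (z1-z3)(z2-z4) = (-5) * 4 = -20
Step 2: (z1-z4)(z2-z3) = 11 * (-12) = -132
Step 3: Cross-ratio = 20/132 = 5/33

5/33


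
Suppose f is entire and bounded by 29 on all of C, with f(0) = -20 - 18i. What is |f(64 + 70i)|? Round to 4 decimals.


Step 1: By Liouville's theorem, a bounded entire function is constant.
Step 2: f(z) = f(0) = -20 - 18i for all z.
Step 3: |f(w)| = |-20 - 18i| = sqrt(400 + 324)
Step 4: = 26.9072

26.9072


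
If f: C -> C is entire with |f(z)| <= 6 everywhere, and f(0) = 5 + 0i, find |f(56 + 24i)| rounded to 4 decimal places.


Step 1: By Liouville's theorem, a bounded entire function is constant.
Step 2: f(z) = f(0) = 5 + 0i for all z.
Step 3: |f(w)| = |5 + 0i| = sqrt(25 + 0)
Step 4: = 5.0

5.0


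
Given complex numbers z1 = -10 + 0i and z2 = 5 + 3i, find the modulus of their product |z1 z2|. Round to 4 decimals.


Step 1: |z1| = sqrt((-10)^2 + 0^2) = sqrt(100)
Step 2: |z2| = sqrt(5^2 + 3^2) = sqrt(34)
Step 3: |z1*z2| = |z1|*|z2| = sqrt(100) * sqrt(34) = sqrt(100 * 34) = sqrt(3400)
Step 4: = 58.3095

58.3095


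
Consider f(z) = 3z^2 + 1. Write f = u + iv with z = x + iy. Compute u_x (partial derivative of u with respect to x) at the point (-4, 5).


Step 1: f(z) = 3(x+iy)^2 + 1
Step 2: u = 3(x^2 - y^2) + 1
Step 3: u_x = 6x + 0
Step 4: At (-4, 5): u_x = -24 + 0 = -24

-24


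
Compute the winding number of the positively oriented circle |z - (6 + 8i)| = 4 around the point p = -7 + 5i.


Step 1: Center c = (6, 8), radius = 4
Step 2: |p - c|^2 = (-13)^2 + (-3)^2 = 178
Step 3: r^2 = 16
Step 4: |p-c| > r so winding number = 0

0


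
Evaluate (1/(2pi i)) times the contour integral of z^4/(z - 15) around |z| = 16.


Step 1: f(z) = z^4, a = 15 is inside |z| = 16
Step 2: By Cauchy integral formula: (1/(2pi*i)) * integral = f(a)
Step 3: f(15) = 15^4 = 50625

50625


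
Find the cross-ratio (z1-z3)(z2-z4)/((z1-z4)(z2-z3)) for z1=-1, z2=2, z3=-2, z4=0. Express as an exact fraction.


Step 1: (z1-z3)(z2-z4) = 1 * 2 = 2
Step 2: (z1-z4)(z2-z3) = (-1) * 4 = -4
Step 3: Cross-ratio = -2/4 = -1/2

-1/2


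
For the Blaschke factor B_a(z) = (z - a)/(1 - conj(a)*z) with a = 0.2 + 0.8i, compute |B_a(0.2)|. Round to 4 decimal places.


Step 1: Numerator z0 - a = 0.2 - (0.2 + 0.8i) = 0 - 0.8i
Step 2: Denominator 1 - conj(a)*z0 = 1 - (0.2 - 0.8i)*0.2 = 0.96 + 0.16i
Step 3: |z0 - a|^2 = 0^2 + (-0.8)^2 = 0.64; |1 - conj(a)*z0|^2 = 0.96^2 + 0.16^2 = 0.9472
Step 4: |B_a(0.2)| = sqrt(0.64 / 0.9472) = sqrt(0.675676)
Step 5: = 0.822

0.822


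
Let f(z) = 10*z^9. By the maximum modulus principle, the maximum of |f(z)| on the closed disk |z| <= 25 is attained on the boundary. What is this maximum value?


Step 1: On |z| = 25, |f(z)| = 10 * |z|^9 = 10 * 25^9
Step 2: By maximum modulus principle, maximum is on boundary.
Step 3: Maximum = 10 * 3814697265625 = 38146972656250

38146972656250


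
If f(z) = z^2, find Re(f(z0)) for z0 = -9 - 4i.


Step 1: z0 = -9 - 4i
Step 2: z0^2 = (-9)^2 - (-4)^2 + 72i
Step 3: real part = 81 - 16 = 65

65


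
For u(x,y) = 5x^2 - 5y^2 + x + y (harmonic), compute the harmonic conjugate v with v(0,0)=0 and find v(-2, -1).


Step 1: v_x = -u_y = 10y - 1
Step 2: v_y = u_x = 10x + 1
Step 3: v = 10xy - x + y + C
Step 4: v(0,0) = 0 => C = 0
Step 5: v(-2, -1) = 21

21


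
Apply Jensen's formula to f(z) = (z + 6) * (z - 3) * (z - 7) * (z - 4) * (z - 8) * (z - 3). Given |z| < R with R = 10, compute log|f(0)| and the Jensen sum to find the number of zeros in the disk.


Jensen's formula: (1/2pi)*integral log|f(Re^it)|dt = log|f(0)| + sum_{|a_k|<R} log(R/|a_k|)
Step 1: f(0) = 6 * (-3) * (-7) * (-4) * (-8) * (-3) = -12096
Step 2: log|f(0)| = log|-6| + log|3| + log|7| + log|4| + log|8| + log|3| = 9.4006
Step 3: Zeros inside |z| < 10: -6, 3, 7, 4, 8, 3
Step 4: Jensen sum = log(10/6) + log(10/3) + log(10/7) + log(10/4) + log(10/8) + log(10/3) = 4.4149
Step 5: n(R) = number of terms in the Jensen sum = count of zeros inside |z| < 10 = 6

6


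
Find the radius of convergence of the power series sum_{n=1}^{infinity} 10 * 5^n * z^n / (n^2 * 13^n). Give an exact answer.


Step 1: General term a_n = 10 * 5^n / (n^2 * 13^n)
Step 2: By the root test, |a_n|^(1/n) = 10^(1/n) * 5 / (n^(2/n) * 13) -> 5/13 as n -> infinity (since 10^(1/n) -> 1 and n^(2/n) -> 1)
Step 3: R = 1/lim|a_n|^(1/n) = 13/5

13/5


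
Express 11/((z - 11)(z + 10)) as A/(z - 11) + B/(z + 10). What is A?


Step 1: Multiply both sides by (z - 11) and set z = 11
Step 2: A = 11 / (11 + 10)
Step 3: A = 11 / 21
Step 4: A = 11/21

11/21


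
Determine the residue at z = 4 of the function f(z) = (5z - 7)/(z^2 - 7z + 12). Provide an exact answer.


Step 1: Q(z) = z^2 - 7z + 12 = (z - 4)(z - 3)
Step 2: Q'(z) = 2z - 7
Step 3: Q'(4) = 1, P(4) = 13
Step 4: Res = P(4)/Q'(4) = 13/1 = 13

13


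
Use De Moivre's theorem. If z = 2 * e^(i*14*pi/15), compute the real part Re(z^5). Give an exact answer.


Step 1: By De Moivre's theorem, z^5 = 2^5 * e^(i*5*14*pi/15) = 32 * (cos(14*pi/3) + i*sin(14*pi/3))
Step 2: |z|^5 = 2^5 = 32
Step 3: Reduce the angle mod 2*pi: 14*pi/3 - 4*pi = 2*pi/3
Step 4: cos(2*pi/3) = -1/2
Step 5: Re(z^5) = 32 * (-1/2) = -16

-16


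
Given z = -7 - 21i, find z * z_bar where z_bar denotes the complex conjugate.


Step 1: conj(z) = -7 + 21i
Step 2: z * conj(z) = (-7)^2 + (-21)^2
Step 3: = 49 + 441 = 490

490


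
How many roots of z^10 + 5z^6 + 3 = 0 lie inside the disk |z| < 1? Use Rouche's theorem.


Step 1: On |z| = 1 the three terms have sizes |z^10| = 1^10 = 1, |5z^6| = 5*1^6 = 5, |3| = 3
Step 2: The dominant term is g(z) = 5z^6; let h(z) = z^10 + 3 so f = g + h
Step 3: On |z| = 1: |g| = 5 and |h| <= 1 + 3 = 4
Step 4: Since 5 > 4, |h| < |g| on |z| = 1, so by Rouche f has the same number of zeros as g inside |z| < 1
Step 5: g(z) = 5z^6 has 6 zeros (at the origin, multiplicity 6) inside |z| < 1. Answer = 6

6


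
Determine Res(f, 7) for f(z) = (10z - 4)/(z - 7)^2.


Step 1: Pole of order 2 at z = 7
Step 2: Res = lim d/dz [(z - 7)^2 * f(z)] as z -> 7
Step 3: (z - 7)^2 * f(z) = 10z - 4
Step 4: d/dz[10z - 4] = 10

10


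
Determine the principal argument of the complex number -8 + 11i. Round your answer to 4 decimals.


Step 1: z = -8 + 11i
Step 2: arg(z) = atan2(11, -8)
Step 3: arg(z) = 2.1996

2.1996


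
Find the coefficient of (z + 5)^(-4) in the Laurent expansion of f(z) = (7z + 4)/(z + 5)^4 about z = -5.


Step 1: Write the numerator in powers of (z + 5): 7z + 4 = 7(z + 5) + (7*(-5) + 4) = 7(z + 5) - 31
Step 2: Divide by (z + 5)^4: f(z) = -31(z + 5)^(-4) + 7(z + 5)^(-3)
Step 3: This finite sum is the Laurent series of f about z = -5.
Step 4: Coefficient of (z + 5)^(-4) = 7*(-5) + 4 = -31

-31


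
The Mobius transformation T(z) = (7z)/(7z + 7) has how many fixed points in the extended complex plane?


Step 1: Fixed points satisfy T(z) = z
Step 2: 7z^2 = 0
Step 3: Discriminant = 0^2 - 4*7*0 = 0
Step 4: Number of fixed points = 1

1


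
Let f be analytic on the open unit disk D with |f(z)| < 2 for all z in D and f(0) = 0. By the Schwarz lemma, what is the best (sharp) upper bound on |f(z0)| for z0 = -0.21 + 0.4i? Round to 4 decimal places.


Step 1: g = f/2 maps D -> D with g(0) = 0, so by the Schwarz lemma |g(z)| <= |z|, i.e. |f(z)| <= 2|z|; this is sharp (f(z) = 2z).
Step 2: |z0|^2 = (-0.21)^2 + 0.4^2 = 0.2041
Step 3: |z0| = sqrt(0.2041) = 0.451774
Step 4: Best bound = 2 * |z0| = 2 * 0.451774 = 0.9035

0.9035


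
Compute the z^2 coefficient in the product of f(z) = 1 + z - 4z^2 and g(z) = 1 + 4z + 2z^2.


Step 1: z^2 term in f*g comes from: (1)*(2z^2) + (z)*(4z) + (-4z^2)*(1)
Step 2: = 2 + 4 - 4
Step 3: = 2

2


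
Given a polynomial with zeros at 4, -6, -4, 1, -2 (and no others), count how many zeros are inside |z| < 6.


Step 1: Check each root:
  z = 4: |4| = 4 < 6
  z = -6: |-6| = 6 >= 6
  z = -4: |-4| = 4 < 6
  z = 1: |1| = 1 < 6
  z = -2: |-2| = 2 < 6
Step 2: Count = 4

4


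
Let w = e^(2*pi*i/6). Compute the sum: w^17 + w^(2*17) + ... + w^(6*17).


Step 1: The sum sum_{j=1}^{n} w^(k*j) equals n if n | k, else 0.
Step 2: Here n = 6, k = 17
Step 3: Does n divide k? 6 | 17 -> False
Step 4: Sum = 0

0


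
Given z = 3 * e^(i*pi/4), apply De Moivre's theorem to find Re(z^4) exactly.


Step 1: By De Moivre's theorem, z^4 = 3^4 * e^(i*4*pi/4) = 81 * (cos(pi) + i*sin(pi))
Step 2: |z|^4 = 3^4 = 81
Step 3: The angle pi already lies in [0, 2*pi)
Step 4: cos(pi) = -1
Step 5: Re(z^4) = 81 * (-1) = -81

-81


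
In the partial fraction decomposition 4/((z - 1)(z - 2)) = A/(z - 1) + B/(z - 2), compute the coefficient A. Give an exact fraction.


Step 1: Multiply both sides by (z - 1) and set z = 1
Step 2: A = 4 / (1 - 2)
Step 3: A = 4 / (-1)
Step 4: A = -4

-4


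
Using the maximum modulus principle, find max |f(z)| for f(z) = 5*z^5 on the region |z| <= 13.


Step 1: On |z| = 13, |f(z)| = 5 * |z|^5 = 5 * 13^5
Step 2: By maximum modulus principle, maximum is on boundary.
Step 3: Maximum = 5 * 371293 = 1856465

1856465


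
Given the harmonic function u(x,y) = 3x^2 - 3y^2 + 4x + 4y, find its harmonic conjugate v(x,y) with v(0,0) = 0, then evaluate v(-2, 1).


Step 1: v_x = -u_y = 6y - 4
Step 2: v_y = u_x = 6x + 4
Step 3: v = 6xy - 4x + 4y + C
Step 4: v(0,0) = 0 => C = 0
Step 5: v(-2, 1) = 0

0


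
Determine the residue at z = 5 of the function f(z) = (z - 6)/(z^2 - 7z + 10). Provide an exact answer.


Step 1: Q(z) = z^2 - 7z + 10 = (z - 5)(z - 2)
Step 2: Q'(z) = 2z - 7
Step 3: Q'(5) = 3, P(5) = -1
Step 4: Res = P(5)/Q'(5) = -1/3 = -1/3

-1/3


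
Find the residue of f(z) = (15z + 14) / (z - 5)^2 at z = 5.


Step 1: Pole of order 2 at z = 5
Step 2: Res = lim d/dz [(z - 5)^2 * f(z)] as z -> 5
Step 3: (z - 5)^2 * f(z) = 15z + 14
Step 4: d/dz[15z + 14] = 15

15


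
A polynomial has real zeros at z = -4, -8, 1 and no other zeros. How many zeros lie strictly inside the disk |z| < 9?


Step 1: Check each root:
  z = -4: |-4| = 4 < 9
  z = -8: |-8| = 8 < 9
  z = 1: |1| = 1 < 9
Step 2: Count = 3

3


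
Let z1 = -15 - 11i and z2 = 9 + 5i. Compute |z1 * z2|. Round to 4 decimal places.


Step 1: |z1| = sqrt((-15)^2 + (-11)^2) = sqrt(346)
Step 2: |z2| = sqrt(9^2 + 5^2) = sqrt(106)
Step 3: |z1*z2| = |z1|*|z2| = sqrt(346) * sqrt(106) = sqrt(346 * 106) = sqrt(36676)
Step 4: = 191.5098

191.5098


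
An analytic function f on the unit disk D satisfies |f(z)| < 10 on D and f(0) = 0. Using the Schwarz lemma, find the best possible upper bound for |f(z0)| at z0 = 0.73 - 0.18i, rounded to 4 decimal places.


Step 1: g = f/10 maps D -> D with g(0) = 0, so by the Schwarz lemma |g(z)| <= |z|, i.e. |f(z)| <= 10|z|; this is sharp (f(z) = 10z).
Step 2: |z0|^2 = 0.73^2 + (-0.18)^2 = 0.5653
Step 3: |z0| = sqrt(0.5653) = 0.751864
Step 4: Best bound = 10 * |z0| = 10 * 0.751864 = 7.5186

7.5186


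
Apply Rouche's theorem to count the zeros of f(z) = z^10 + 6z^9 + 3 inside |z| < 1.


Step 1: On |z| = 1 the three terms have sizes |z^10| = 1^10 = 1, |6z^9| = 6*1^9 = 6, |3| = 3
Step 2: The dominant term is g(z) = 6z^9; let h(z) = z^10 + 3 so f = g + h
Step 3: On |z| = 1: |g| = 6 and |h| <= 1 + 3 = 4
Step 4: Since 6 > 4, |h| < |g| on |z| = 1, so by Rouche f has the same number of zeros as g inside |z| < 1
Step 5: g(z) = 6z^9 has 9 zeros (at the origin, multiplicity 9) inside |z| < 1. Answer = 9

9


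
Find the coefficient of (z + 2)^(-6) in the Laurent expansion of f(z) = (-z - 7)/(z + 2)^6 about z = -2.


Step 1: Write the numerator in powers of (z + 2): -z - 7 = -(z + 2) + (-1*(-2) - 7) = -(z + 2) - 5
Step 2: Divide by (z + 2)^6: f(z) = -5(z + 2)^(-6) - (z + 2)^(-5)
Step 3: This finite sum is the Laurent series of f about z = -2.
Step 4: Coefficient of (z + 2)^(-6) = -1*(-2) - 7 = -5

-5


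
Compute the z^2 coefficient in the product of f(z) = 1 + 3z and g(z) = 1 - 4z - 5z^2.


Step 1: z^2 term in f*g comes from: (1)*(-5z^2) + (3z)*(-4z) + (0)*(1)
Step 2: = -5 - 12 + 0
Step 3: = -17

-17


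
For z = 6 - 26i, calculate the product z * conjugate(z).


Step 1: conj(z) = 6 + 26i
Step 2: z * conj(z) = 6^2 + (-26)^2
Step 3: = 36 + 676 = 712

712


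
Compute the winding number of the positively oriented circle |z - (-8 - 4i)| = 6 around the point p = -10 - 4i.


Step 1: Center c = (-8, -4), radius = 6
Step 2: |p - c|^2 = (-2)^2 + 0^2 = 4
Step 3: r^2 = 36
Step 4: |p-c| < r so winding number = 1

1


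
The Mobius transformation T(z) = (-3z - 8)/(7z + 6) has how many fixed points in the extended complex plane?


Step 1: Fixed points satisfy T(z) = z
Step 2: 7z^2 + 9z + 8 = 0
Step 3: Discriminant = 9^2 - 4*7*8 = -143
Step 4: Number of fixed points = 2

2


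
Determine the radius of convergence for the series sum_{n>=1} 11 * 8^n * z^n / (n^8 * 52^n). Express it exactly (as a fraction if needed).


Step 1: General term a_n = 11 * 8^n / (n^8 * 52^n)
Step 2: By the root test, |a_n|^(1/n) = 11^(1/n) * 8 / (n^(8/n) * 52) -> 8/52 as n -> infinity (since 11^(1/n) -> 1 and n^(8/n) -> 1)
Step 3: R = 1/lim|a_n|^(1/n) = 52/8 = 13/2

13/2


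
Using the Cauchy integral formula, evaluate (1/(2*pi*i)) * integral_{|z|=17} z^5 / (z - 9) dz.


Step 1: f(z) = z^5, a = 9 is inside |z| = 17
Step 2: By Cauchy integral formula: (1/(2pi*i)) * integral = f(a)
Step 3: f(9) = 9^5 = 59049

59049


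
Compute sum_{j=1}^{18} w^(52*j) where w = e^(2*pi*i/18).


Step 1: The sum sum_{j=1}^{n} w^(k*j) equals n if n | k, else 0.
Step 2: Here n = 18, k = 52
Step 3: Does n divide k? 18 | 52 -> False
Step 4: Sum = 0

0


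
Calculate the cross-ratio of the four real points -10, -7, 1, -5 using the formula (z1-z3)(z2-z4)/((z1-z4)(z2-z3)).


Step 1: (z1-z3)(z2-z4) = (-11) * (-2) = 22
Step 2: (z1-z4)(z2-z3) = (-5) * (-8) = 40
Step 3: Cross-ratio = 22/40 = 11/20

11/20


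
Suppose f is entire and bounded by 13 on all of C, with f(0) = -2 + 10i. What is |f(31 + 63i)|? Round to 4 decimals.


Step 1: By Liouville's theorem, a bounded entire function is constant.
Step 2: f(z) = f(0) = -2 + 10i for all z.
Step 3: |f(w)| = |-2 + 10i| = sqrt(4 + 100)
Step 4: = 10.198

10.198


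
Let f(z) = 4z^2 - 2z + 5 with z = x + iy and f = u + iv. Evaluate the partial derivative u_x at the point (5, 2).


Step 1: f(z) = 4(x+iy)^2 - 2(x+iy) + 5
Step 2: u = 4(x^2 - y^2) - 2x + 5
Step 3: u_x = 8x - 2
Step 4: At (5, 2): u_x = 40 - 2 = 38

38


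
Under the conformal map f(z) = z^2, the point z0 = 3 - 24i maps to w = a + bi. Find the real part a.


Step 1: z0 = 3 - 24i
Step 2: z0^2 = 3^2 - (-24)^2 - 144i
Step 3: real part = 9 - 576 = -567

-567


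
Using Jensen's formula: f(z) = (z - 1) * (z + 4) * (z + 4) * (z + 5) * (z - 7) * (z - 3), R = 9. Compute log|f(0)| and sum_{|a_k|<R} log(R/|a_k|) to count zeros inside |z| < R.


Jensen's formula: (1/2pi)*integral log|f(Re^it)|dt = log|f(0)| + sum_{|a_k|<R} log(R/|a_k|)
Step 1: f(0) = (-1) * 4 * 4 * 5 * (-7) * (-3) = -1680
Step 2: log|f(0)| = log|1| + log|-4| + log|-4| + log|-5| + log|7| + log|3| = 7.4265
Step 3: Zeros inside |z| < 9: 1, -4, -4, -5, 7, 3
Step 4: Jensen sum = log(9/1) + log(9/4) + log(9/4) + log(9/5) + log(9/7) + log(9/3) = 5.7568
Step 5: n(R) = number of terms in the Jensen sum = count of zeros inside |z| < 9 = 6

6


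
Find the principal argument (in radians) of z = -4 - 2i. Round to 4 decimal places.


Step 1: z = -4 - 2i
Step 2: arg(z) = atan2(-2, -4)
Step 3: arg(z) = -2.6779

-2.6779


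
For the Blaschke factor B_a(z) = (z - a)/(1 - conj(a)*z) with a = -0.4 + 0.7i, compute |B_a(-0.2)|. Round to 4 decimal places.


Step 1: Numerator z0 - a = -0.2 - (-0.4 + 0.7i) = 0.2 - 0.7i
Step 2: Denominator 1 - conj(a)*z0 = 1 - (-0.4 - 0.7i)*(-0.2) = 0.92 - 0.14i
Step 3: |z0 - a|^2 = 0.2^2 + (-0.7)^2 = 0.53; |1 - conj(a)*z0|^2 = 0.92^2 + (-0.14)^2 = 0.866
Step 4: |B_a(-0.2)| = sqrt(0.53 / 0.866) = sqrt(0.612009)
Step 5: = 0.7823

0.7823


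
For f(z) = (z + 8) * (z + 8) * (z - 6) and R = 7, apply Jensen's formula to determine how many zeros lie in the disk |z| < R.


Jensen's formula: (1/2pi)*integral log|f(Re^it)|dt = log|f(0)| + sum_{|a_k|<R} log(R/|a_k|)
Step 1: f(0) = 8 * 8 * (-6) = -384
Step 2: log|f(0)| = log|-8| + log|-8| + log|6| = 5.9506
Step 3: Zeros inside |z| < 7: 6
Step 4: Jensen sum = log(7/6) = 0.1542
Step 5: n(R) = number of terms in the Jensen sum = count of zeros inside |z| < 7 = 1

1


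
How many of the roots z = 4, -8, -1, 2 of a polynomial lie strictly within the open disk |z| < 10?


Step 1: Check each root:
  z = 4: |4| = 4 < 10
  z = -8: |-8| = 8 < 10
  z = -1: |-1| = 1 < 10
  z = 2: |2| = 2 < 10
Step 2: Count = 4

4


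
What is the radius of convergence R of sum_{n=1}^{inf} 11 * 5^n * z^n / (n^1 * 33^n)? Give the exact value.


Step 1: General term a_n = 11 * 5^n / (n^1 * 33^n)
Step 2: By the root test, |a_n|^(1/n) = 11^(1/n) * 5 / (n^(1/n) * 33) -> 5/33 as n -> infinity (since 11^(1/n) -> 1 and n^(1/n) -> 1)
Step 3: R = 1/lim|a_n|^(1/n) = 33/5

33/5


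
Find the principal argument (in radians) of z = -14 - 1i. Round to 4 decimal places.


Step 1: z = -14 - 1i
Step 2: arg(z) = atan2(-1, -14)
Step 3: arg(z) = -3.0703

-3.0703


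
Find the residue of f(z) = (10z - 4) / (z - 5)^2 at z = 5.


Step 1: Pole of order 2 at z = 5
Step 2: Res = lim d/dz [(z - 5)^2 * f(z)] as z -> 5
Step 3: (z - 5)^2 * f(z) = 10z - 4
Step 4: d/dz[10z - 4] = 10

10


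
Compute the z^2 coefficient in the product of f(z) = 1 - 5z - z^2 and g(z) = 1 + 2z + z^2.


Step 1: z^2 term in f*g comes from: (1)*(z^2) + (-5z)*(2z) + (-z^2)*(1)
Step 2: = 1 - 10 - 1
Step 3: = -10

-10


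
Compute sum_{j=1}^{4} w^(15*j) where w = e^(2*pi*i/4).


Step 1: The sum sum_{j=1}^{n} w^(k*j) equals n if n | k, else 0.
Step 2: Here n = 4, k = 15
Step 3: Does n divide k? 4 | 15 -> False
Step 4: Sum = 0

0


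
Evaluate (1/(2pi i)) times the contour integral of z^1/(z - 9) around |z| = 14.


Step 1: f(z) = z^1, a = 9 is inside |z| = 14
Step 2: By Cauchy integral formula: (1/(2pi*i)) * integral = f(a)
Step 3: f(9) = 9^1 = 9

9


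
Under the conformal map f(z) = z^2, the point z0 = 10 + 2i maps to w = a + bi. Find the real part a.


Step 1: z0 = 10 + 2i
Step 2: z0^2 = 10^2 - 2^2 + 40i
Step 3: real part = 100 - 4 = 96

96


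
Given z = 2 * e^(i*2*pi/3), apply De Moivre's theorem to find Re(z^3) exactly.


Step 1: By De Moivre's theorem, z^3 = 2^3 * e^(i*3*2*pi/3) = 8 * (cos(2*pi) + i*sin(2*pi))
Step 2: |z|^3 = 2^3 = 8
Step 3: Reduce the angle mod 2*pi: 2*pi - 2*pi = 0
Step 4: cos(0) = 1
Step 5: Re(z^3) = 8 * 1 = 8

8


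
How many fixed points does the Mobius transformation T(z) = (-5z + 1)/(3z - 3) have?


Step 1: Fixed points satisfy T(z) = z
Step 2: 3z^2 + 2z - 1 = 0
Step 3: Discriminant = 2^2 - 4*3*(-1) = 16
Step 4: Number of fixed points = 2

2
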